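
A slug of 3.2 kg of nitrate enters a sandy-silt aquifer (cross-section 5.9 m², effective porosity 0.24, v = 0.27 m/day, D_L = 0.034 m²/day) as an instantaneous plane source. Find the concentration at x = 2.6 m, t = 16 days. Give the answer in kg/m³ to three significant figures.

0.222 kg/m³

For an instantaneous plane source, C(x,t) = M/(n_e·A·√(4πDt)) · exp(−(x−vt)²/(4Dt)), with n_e·A the pore (flow) area.
Plume center vt = 0.27 × 16 = 4.32 m, so the well at 2.6 m is 1.72 m upgradient of the peak.
√(4πDt) = 2.615 m, giving peak height M/(n_e·A·√(4πDt)) = 3.2/(0.24 × 5.9 × 2.615) = 0.8642 kg/m³.
(x−vt)²/(4Dt) = (-1.72)²/(4 × 0.034 × 16) = 1.360; exp(−1.360) = 0.2567.
C = 0.8642 × 0.2567 = 0.222 kg/m³.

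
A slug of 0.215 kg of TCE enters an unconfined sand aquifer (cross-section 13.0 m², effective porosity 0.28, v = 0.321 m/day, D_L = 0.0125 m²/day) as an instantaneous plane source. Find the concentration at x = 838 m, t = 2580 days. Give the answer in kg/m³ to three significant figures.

For an instantaneous plane source, C(x,t) = M/(n_e·A·√(4πDt)) · exp(−(x−vt)²/(4Dt)), with n_e·A the pore (flow) area.
Plume center vt = 0.321 × 2580 = 828.18 m, so the well at 838 m is 9.82 m downgradient of the peak.
√(4πDt) = 20.13 m, giving peak height M/(n_e·A·√(4πDt)) = 0.215/(0.28 × 13.0 × 20.13) = 0.002934 kg/m³.
(x−vt)²/(4Dt) = (9.82)²/(4 × 0.0125 × 2580) = 0.7475; exp(−0.7475) = 0.4735.
C = 0.002934 × 0.4735 = 0.00139 kg/m³.

0.00139 kg/m³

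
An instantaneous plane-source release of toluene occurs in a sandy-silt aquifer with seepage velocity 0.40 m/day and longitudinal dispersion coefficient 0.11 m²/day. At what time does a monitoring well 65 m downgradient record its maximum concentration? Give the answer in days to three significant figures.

For the 1D instantaneous-source solution, setting ∂C/∂t = 0 at fixed x gives v²t² + 2Dt − x² = 0, so t = (√(D² + v²x²) − D)/v².
√(D² + v²x²) = √(0.11² + 0.40² × 65²) = 26.00; v² = 0.16.
t = (26.00 − 0.11)/0.16 = 162 days (vs. the pure-advection estimate x/v = 162 d).

162 days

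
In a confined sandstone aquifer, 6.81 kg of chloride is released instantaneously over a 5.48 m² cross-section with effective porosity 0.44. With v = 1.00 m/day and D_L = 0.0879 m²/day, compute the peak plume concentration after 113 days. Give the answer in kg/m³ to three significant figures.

The peak of an instantaneous 1D plume sits at x = vt; there the Gaussian factor is 1 and C_max = M/(n_e·A·√(4πDt)), where n_e·A is the pore area the mass is dissolved in.
√(4πDt) = √(4π × 0.0879 × 113) = 11.17 m, so C_max = 6.81/(0.44 × 5.48 × 11.17) = 0.253 kg/m³.

0.253 kg/m³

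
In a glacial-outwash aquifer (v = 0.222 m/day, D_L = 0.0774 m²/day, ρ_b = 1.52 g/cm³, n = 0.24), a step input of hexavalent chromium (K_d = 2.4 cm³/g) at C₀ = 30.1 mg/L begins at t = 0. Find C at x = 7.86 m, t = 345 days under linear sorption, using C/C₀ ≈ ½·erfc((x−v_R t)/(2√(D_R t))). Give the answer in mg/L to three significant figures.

Retardation factor R = 1 + ρ_b·K_d/n = 1 + 1.52 × 2.4/0.24 = 16.20.
Sorption retards both mechanisms: v_R = v/R = 0.01370 m/day, D_R = D/R = 0.004778 m²/day.
v_R·t = 0.01370 × 345 = 4.7265 m; 2√(D_R t) = 2.568 m; argument = (7.86 − 4.7265)/2.568 = 1.220.
C = C₀ × ½·erfc(1.220) = 30.1 × 0.04223 = 1.27 mg/L.

1.27 mg/L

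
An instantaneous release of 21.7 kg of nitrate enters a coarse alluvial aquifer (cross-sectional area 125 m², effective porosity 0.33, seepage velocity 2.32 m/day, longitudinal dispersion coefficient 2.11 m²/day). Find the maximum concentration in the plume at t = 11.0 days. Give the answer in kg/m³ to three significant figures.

The peak of an instantaneous 1D plume sits at x = vt; there the Gaussian factor is 1 and C_max = M/(n_e·A·√(4πDt)), where n_e·A is the pore area the mass is dissolved in.
√(4πDt) = √(4π × 2.11 × 11.0) = 17.08 m, so C_max = 21.7/(0.33 × 125 × 17.08) = 0.0308 kg/m³.

0.0308 kg/m³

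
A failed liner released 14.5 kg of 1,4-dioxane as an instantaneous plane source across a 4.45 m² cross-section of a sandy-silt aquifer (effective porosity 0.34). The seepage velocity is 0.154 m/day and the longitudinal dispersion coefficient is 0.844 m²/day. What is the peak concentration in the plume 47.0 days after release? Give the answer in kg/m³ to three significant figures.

The peak of an instantaneous 1D plume sits at x = vt; there the Gaussian factor is 1 and C_max = M/(n_e·A·√(4πDt)), where n_e·A is the pore area the mass is dissolved in.
√(4πDt) = √(4π × 0.844 × 47.0) = 22.33 m, so C_max = 14.5/(0.34 × 4.45 × 22.33) = 0.429 kg/m³.

0.429 kg/m³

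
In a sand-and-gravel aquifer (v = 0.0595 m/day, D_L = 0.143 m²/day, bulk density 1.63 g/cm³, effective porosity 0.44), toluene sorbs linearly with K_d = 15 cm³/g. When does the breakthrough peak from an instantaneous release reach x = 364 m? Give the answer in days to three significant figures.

344000 days

Retardation factor R = 1 + ρ_b·K_d/n = 1 + 1.63 × 15/0.44 = 56.57.
Sorption retards both mechanisms: v_R = v/R = 0.001052 m/day, D_R = D/R = 0.002528 m²/day.
Peak time from v_R²t² + 2D_R t − x² = 0: t = (√(D_R² + v_R²x²) − D_R)/v_R².
√(D_R² + v_R²x²) = √(0.002528² + 0.001052² × 364²) = 0.3829; v_R² = 1.107e-06.
t = (0.3829 − 0.002528)/1.107e-06 = 344000 days.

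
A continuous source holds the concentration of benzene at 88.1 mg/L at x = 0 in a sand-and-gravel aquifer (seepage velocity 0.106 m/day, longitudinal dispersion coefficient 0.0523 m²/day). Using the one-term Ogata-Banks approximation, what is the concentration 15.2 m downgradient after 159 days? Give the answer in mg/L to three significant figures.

For a continuous step input, C/C₀ ≈ ½·erfc((x−vt)/(2√(Dt))).
vt = 0.106 × 159 = 16.854 m and 2√(Dt) = 2√(0.0523 × 159) = 5.767 m.
Argument (x−vt)/(2√(Dt)) = (15.2 − 16.854)/5.767 = -0.2868; ½·erfc(-0.2868) = 0.6575.
C = 88.1 × 0.6575 = 57.9 mg/L.

57.9 mg/L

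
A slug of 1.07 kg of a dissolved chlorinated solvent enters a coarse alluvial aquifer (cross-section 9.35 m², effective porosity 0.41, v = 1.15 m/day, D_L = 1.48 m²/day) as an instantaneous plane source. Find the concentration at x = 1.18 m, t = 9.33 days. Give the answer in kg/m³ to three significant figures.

For an instantaneous plane source, C(x,t) = M/(n_e·A·√(4πDt)) · exp(−(x−vt)²/(4Dt)), with n_e·A the pore (flow) area.
Plume center vt = 1.15 × 9.33 = 10.7295 m, so the well at 1.18 m is 9.5495 m upgradient of the peak.
√(4πDt) = 13.17 m, giving peak height M/(n_e·A·√(4πDt)) = 1.07/(0.41 × 9.35 × 13.17) = 0.02119 kg/m³.
(x−vt)²/(4Dt) = (-9.5495)²/(4 × 1.48 × 9.33) = 1.651; exp(−1.651) = 0.1919.
C = 0.02119 × 0.1919 = 0.00407 kg/m³.

0.00407 kg/m³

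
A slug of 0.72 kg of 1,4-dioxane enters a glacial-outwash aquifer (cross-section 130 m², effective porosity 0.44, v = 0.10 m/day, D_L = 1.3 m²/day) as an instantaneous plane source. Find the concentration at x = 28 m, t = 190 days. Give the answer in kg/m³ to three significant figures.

For an instantaneous plane source, C(x,t) = M/(n_e·A·√(4πDt)) · exp(−(x−vt)²/(4Dt)), with n_e·A the pore (flow) area.
Plume center vt = 0.10 × 190 = 19 m, so the well at 28 m is 9 m downgradient of the peak.
√(4πDt) = 55.71 m, giving peak height M/(n_e·A·√(4πDt)) = 0.72/(0.44 × 130 × 55.71) = 0.0002259 kg/m³.
(x−vt)²/(4Dt) = (9)²/(4 × 1.3 × 190) = 0.08198; exp(−0.08198) = 0.9213.
C = 0.0002259 × 0.9213 = 0.000208 kg/m³.

0.000208 kg/m³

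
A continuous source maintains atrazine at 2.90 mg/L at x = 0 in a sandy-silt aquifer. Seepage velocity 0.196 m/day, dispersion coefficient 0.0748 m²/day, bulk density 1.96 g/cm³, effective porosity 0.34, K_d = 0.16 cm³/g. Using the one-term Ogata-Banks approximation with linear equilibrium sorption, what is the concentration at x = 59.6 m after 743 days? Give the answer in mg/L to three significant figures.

Retardation factor R = 1 + ρ_b·K_d/n = 1 + 1.96 × 0.16/0.34 = 1.922.
Sorption retards both mechanisms: v_R = v/R = 0.1020 m/day, D_R = D/R = 0.03892 m²/day.
v_R·t = 0.1020 × 743 = 75.786 m; 2√(D_R t) = 10.76 m; argument = (59.6 − 75.786)/10.76 = -1.504.
C = C₀ × ½·erfc(-1.504) = 2.90 × 0.9833 = 2.85 mg/L.

2.85 mg/L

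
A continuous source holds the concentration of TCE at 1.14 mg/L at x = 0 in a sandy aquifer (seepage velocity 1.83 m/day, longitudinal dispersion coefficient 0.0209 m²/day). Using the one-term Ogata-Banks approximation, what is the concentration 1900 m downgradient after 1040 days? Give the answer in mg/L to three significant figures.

For a continuous step input, C/C₀ ≈ ½·erfc((x−vt)/(2√(Dt))).
vt = 1.83 × 1040 = 1903.2 m and 2√(Dt) = 2√(0.0209 × 1040) = 9.324 m.
Argument (x−vt)/(2√(Dt)) = (1900 − 1903.2)/9.324 = -0.3432; ½·erfc(-0.3432) = 0.6863.
C = 1.14 × 0.6863 = 0.782 mg/L.

0.782 mg/L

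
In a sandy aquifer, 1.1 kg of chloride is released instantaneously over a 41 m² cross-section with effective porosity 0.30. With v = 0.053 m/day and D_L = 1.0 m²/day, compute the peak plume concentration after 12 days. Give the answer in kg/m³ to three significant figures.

The peak of an instantaneous 1D plume sits at x = vt; there the Gaussian factor is 1 and C_max = M/(n_e·A·√(4πDt)), where n_e·A is the pore area the mass is dissolved in.
√(4πDt) = √(4π × 1.0 × 12) = 12.28 m, so C_max = 1.1/(0.30 × 41 × 12.28) = 0.00728 kg/m³.

0.00728 kg/m³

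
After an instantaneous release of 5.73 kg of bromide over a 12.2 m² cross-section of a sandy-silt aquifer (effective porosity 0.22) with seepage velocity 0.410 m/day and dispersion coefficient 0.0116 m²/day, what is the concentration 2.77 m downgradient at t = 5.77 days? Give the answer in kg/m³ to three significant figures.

For an instantaneous plane source, C(x,t) = M/(n_e·A·√(4πDt)) · exp(−(x−vt)²/(4Dt)), with n_e·A the pore (flow) area.
Plume center vt = 0.410 × 5.77 = 2.3657 m, so the well at 2.77 m is 0.4043 m downgradient of the peak.
√(4πDt) = 0.9171 m, giving peak height M/(n_e·A·√(4πDt)) = 5.73/(0.22 × 12.2 × 0.9171) = 2.328 kg/m³.
(x−vt)²/(4Dt) = (0.4043)²/(4 × 0.0116 × 5.77) = 0.6105; exp(−0.6105) = 0.5431.
C = 2.328 × 0.5431 = 1.26 kg/m³.

1.26 kg/m³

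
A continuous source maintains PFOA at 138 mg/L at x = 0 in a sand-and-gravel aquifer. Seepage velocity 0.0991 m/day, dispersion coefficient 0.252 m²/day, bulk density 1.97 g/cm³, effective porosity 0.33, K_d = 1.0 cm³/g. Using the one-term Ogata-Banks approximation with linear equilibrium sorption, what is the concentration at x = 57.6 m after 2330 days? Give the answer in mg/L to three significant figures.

Retardation factor R = 1 + ρ_b·K_d/n = 1 + 1.97 × 1.0/0.33 = 6.970.
Sorption retards both mechanisms: v_R = v/R = 0.01422 m/day, D_R = D/R = 0.03615 m²/day.
v_R·t = 0.01422 × 2330 = 33.1326 m; 2√(D_R t) = 18.36 m; argument = (57.6 − 33.1326)/18.36 = 1.333.
C = C₀ × ½·erfc(1.333) = 138 × 0.02971 = 4.10 mg/L.

4.10 mg/L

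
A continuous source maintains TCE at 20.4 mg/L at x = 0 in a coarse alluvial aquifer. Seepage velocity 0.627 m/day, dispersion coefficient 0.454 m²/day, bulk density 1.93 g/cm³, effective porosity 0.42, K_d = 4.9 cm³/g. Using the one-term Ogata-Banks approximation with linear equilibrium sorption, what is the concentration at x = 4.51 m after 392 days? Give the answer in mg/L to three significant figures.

19.1 mg/L

Retardation factor R = 1 + ρ_b·K_d/n = 1 + 1.93 × 4.9/0.42 = 23.52.
Sorption retards both mechanisms: v_R = v/R = 0.02666 m/day, D_R = D/R = 0.01930 m²/day.
v_R·t = 0.02666 × 392 = 10.45072 m; 2√(D_R t) = 5.501 m; argument = (4.51 − 10.45072)/5.501 = -1.080.
C = C₀ × ½·erfc(-1.080) = 20.4 × 0.9367 = 19.1 mg/L.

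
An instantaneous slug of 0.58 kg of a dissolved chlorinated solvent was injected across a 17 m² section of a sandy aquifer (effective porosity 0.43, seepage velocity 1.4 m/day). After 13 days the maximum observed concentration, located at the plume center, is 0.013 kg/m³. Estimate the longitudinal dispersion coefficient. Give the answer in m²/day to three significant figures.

0.228 m²/day

At the plume center C_max = M/(n_e·A·√(4πDt)), so D = M²/(4πt·(n_e·A·C_max)²).
n_e·A·C_max = 0.43 × 17 × 0.013 = 0.09503 kg/m.
D = 0.58²/(4π × 13 × 0.09503²) = 0.228 m²/day.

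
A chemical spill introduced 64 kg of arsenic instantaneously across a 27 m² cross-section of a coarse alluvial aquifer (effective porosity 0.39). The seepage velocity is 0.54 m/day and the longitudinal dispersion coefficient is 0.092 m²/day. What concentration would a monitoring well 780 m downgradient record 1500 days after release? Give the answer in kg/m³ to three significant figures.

For an instantaneous plane source, C(x,t) = M/(n_e·A·√(4πDt)) · exp(−(x−vt)²/(4Dt)), with n_e·A the pore (flow) area.
Plume center vt = 0.54 × 1500 = 810 m, so the well at 780 m is 30 m upgradient of the peak.
√(4πDt) = 41.64 m, giving peak height M/(n_e·A·√(4πDt)) = 64/(0.39 × 27 × 41.64) = 0.1460 kg/m³.
(x−vt)²/(4Dt) = (-30)²/(4 × 0.092 × 1500) = 1.630; exp(−1.630) = 0.1959.
C = 0.1460 × 0.1959 = 0.0286 kg/m³.

0.0286 kg/m³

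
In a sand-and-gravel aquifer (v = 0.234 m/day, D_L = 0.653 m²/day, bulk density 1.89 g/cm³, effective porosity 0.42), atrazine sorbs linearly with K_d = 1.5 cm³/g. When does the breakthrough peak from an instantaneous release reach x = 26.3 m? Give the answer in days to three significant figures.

Retardation factor R = 1 + ρ_b·K_d/n = 1 + 1.89 × 1.5/0.42 = 7.750.
Sorption retards both mechanisms: v_R = v/R = 0.03019 m/day, D_R = D/R = 0.08426 m²/day.
Peak time from v_R²t² + 2D_R t − x² = 0: t = (√(D_R² + v_R²x²) − D_R)/v_R².
√(D_R² + v_R²x²) = √(0.08426² + 0.03019² × 26.3²) = 0.7985; v_R² = 0.0009114.
t = (0.7985 − 0.08426)/0.0009114 = 784 days.

784 days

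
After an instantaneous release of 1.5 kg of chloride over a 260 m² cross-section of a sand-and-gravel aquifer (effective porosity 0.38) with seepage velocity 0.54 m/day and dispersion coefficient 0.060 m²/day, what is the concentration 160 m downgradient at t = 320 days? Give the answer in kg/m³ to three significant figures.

0.000116 kg/m³

For an instantaneous plane source, C(x,t) = M/(n_e·A·√(4πDt)) · exp(−(x−vt)²/(4Dt)), with n_e·A the pore (flow) area.
Plume center vt = 0.54 × 320 = 172.8 m, so the well at 160 m is 12.8 m upgradient of the peak.
√(4πDt) = 15.53 m, giving peak height M/(n_e·A·√(4πDt)) = 1.5/(0.38 × 260 × 15.53) = 0.0009776 kg/m³.
(x−vt)²/(4Dt) = (-12.8)²/(4 × 0.060 × 320) = 2.133; exp(−2.133) = 0.1185.
C = 0.0009776 × 0.1185 = 0.000116 kg/m³.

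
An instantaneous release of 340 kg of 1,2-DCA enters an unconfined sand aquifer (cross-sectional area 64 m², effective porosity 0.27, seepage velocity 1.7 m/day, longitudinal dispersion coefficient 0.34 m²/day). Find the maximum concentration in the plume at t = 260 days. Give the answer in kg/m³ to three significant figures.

The peak of an instantaneous 1D plume sits at x = vt; there the Gaussian factor is 1 and C_max = M/(n_e·A·√(4πDt)), where n_e·A is the pore area the mass is dissolved in.
√(4πDt) = √(4π × 0.34 × 260) = 33.33 m, so C_max = 340/(0.27 × 64 × 33.33) = 0.590 kg/m³.

0.590 kg/m³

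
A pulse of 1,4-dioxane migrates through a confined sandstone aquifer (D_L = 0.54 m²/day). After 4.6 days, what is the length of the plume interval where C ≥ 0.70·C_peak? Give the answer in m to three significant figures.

3.77 m

The plume is Gaussian with σ = √(2Dt) = √(2 × 0.54 × 4.6) = 2.229 m.
C/C_peak = exp(−Δx²/(2σ²)) = 0.70 ⇒ Δx = σ·√(−2 ln 0.70) = 2.229 × 0.8446 = 1.883 m.
Width = 2Δx = 3.77 m.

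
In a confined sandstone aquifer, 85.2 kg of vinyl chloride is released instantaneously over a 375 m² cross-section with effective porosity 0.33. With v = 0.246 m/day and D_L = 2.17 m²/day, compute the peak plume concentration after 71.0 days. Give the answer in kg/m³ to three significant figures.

0.0156 kg/m³

The peak of an instantaneous 1D plume sits at x = vt; there the Gaussian factor is 1 and C_max = M/(n_e·A·√(4πDt)), where n_e·A is the pore area the mass is dissolved in.
√(4πDt) = √(4π × 2.17 × 71.0) = 44.00 m, so C_max = 85.2/(0.33 × 375 × 44.00) = 0.0156 kg/m³.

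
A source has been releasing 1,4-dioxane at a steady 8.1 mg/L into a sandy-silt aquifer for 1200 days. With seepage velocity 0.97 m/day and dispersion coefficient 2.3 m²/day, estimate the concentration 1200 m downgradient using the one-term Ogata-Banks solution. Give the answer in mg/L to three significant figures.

For a continuous step input, C/C₀ ≈ ½·erfc((x−vt)/(2√(Dt))).
vt = 0.97 × 1200 = 1164 m and 2√(Dt) = 2√(2.3 × 1200) = 105.1 m.
Argument (x−vt)/(2√(Dt)) = (1200 − 1164)/105.1 = 0.3425; ½·erfc(0.3425) = 0.3141.
C = 8.1 × 0.3141 = 2.54 mg/L.

2.54 mg/L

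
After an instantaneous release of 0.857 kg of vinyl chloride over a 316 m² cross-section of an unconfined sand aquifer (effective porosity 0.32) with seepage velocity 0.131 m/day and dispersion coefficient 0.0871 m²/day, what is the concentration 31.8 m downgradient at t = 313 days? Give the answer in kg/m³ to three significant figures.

For an instantaneous plane source, C(x,t) = M/(n_e·A·√(4πDt)) · exp(−(x−vt)²/(4Dt)), with n_e·A the pore (flow) area.
Plume center vt = 0.131 × 313 = 41.003 m, so the well at 31.8 m is 9.203 m upgradient of the peak.
√(4πDt) = 18.51 m, giving peak height M/(n_e·A·√(4πDt)) = 0.857/(0.32 × 316 × 18.51) = 0.0004579 kg/m³.
(x−vt)²/(4Dt) = (-9.203)²/(4 × 0.0871 × 313) = 0.7767; exp(−0.7767) = 0.4599.
C = 0.0004579 × 0.4599 = 0.000211 kg/m³.

0.000211 kg/m³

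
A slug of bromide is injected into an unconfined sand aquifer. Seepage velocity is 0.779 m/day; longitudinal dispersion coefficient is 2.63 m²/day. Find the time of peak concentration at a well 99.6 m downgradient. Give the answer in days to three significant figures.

124 days

For the 1D instantaneous-source solution, setting ∂C/∂t = 0 at fixed x gives v²t² + 2Dt − x² = 0, so t = (√(D² + v²x²) − D)/v².
√(D² + v²x²) = √(2.63² + 0.779² × 99.6²) = 77.63; v² = 0.606841.
t = (77.63 − 2.63)/0.606841 = 124 days (vs. the pure-advection estimate x/v = 128 d).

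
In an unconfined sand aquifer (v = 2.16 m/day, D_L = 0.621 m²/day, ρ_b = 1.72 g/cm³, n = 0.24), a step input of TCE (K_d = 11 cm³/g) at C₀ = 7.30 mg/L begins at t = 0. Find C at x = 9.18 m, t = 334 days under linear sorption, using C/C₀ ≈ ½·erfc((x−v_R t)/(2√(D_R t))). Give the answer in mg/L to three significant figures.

3.47 mg/L

Retardation factor R = 1 + ρ_b·K_d/n = 1 + 1.72 × 11/0.24 = 79.83.
Sorption retards both mechanisms: v_R = v/R = 0.02706 m/day, D_R = D/R = 0.007779 m²/day.
v_R·t = 0.02706 × 334 = 9.03804 m; 2√(D_R t) = 3.224 m; argument = (9.18 − 9.03804)/3.224 = 0.04403.
C = C₀ × ½·erfc(0.04403) = 7.30 × 0.4752 = 3.47 mg/L.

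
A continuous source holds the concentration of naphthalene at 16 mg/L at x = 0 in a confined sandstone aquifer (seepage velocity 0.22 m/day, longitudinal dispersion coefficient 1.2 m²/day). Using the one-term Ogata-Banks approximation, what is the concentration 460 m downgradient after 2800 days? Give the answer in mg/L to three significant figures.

15.5 mg/L

For a continuous step input, C/C₀ ≈ ½·erfc((x−vt)/(2√(Dt))).
vt = 0.22 × 2800 = 616 m and 2√(Dt) = 2√(1.2 × 2800) = 115.9 m.
Argument (x−vt)/(2√(Dt)) = (460 − 616)/115.9 = -1.346; ½·erfc(-1.346) = 0.9715.
C = 16 × 0.9715 = 15.5 mg/L.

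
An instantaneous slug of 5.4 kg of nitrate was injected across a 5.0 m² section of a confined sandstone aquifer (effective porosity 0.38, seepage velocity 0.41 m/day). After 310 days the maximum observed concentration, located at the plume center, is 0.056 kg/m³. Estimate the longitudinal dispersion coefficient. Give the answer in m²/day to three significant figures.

0.661 m²/day

At the plume center C_max = M/(n_e·A·√(4πDt)), so D = M²/(4πt·(n_e·A·C_max)²).
n_e·A·C_max = 0.38 × 5.0 × 0.056 = 0.1064 kg/m.
D = 5.4²/(4π × 310 × 0.1064²) = 0.661 m²/day.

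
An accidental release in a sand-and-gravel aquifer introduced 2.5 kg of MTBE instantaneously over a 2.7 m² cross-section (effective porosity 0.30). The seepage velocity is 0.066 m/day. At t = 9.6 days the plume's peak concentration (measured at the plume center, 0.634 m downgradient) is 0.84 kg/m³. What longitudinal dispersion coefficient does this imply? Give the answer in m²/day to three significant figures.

At the plume center C_max = M/(n_e·A·√(4πDt)), so D = M²/(4πt·(n_e·A·C_max)²).
n_e·A·C_max = 0.30 × 2.7 × 0.84 = 0.6804 kg/m.
D = 2.5²/(4π × 9.6 × 0.6804²) = 0.112 m²/day.

0.112 m²/day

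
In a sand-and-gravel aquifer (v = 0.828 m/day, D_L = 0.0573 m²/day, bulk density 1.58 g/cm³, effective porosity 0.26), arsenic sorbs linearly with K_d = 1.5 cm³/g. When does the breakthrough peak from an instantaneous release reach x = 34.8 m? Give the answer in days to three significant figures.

Retardation factor R = 1 + ρ_b·K_d/n = 1 + 1.58 × 1.5/0.26 = 10.12.
Sorption retards both mechanisms: v_R = v/R = 0.08182 m/day, D_R = D/R = 0.005662 m²/day.
Peak time from v_R²t² + 2D_R t − x² = 0: t = (√(D_R² + v_R²x²) − D_R)/v_R².
√(D_R² + v_R²x²) = √(0.005662² + 0.08182² × 34.8²) = 2.847; v_R² = 0.006695.
t = (2.847 − 0.005662)/0.006695 = 424 days.

424 days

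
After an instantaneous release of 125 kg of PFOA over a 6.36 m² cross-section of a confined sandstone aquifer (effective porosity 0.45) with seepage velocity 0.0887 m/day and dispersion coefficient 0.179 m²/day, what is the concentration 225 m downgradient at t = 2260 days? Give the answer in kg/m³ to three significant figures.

For an instantaneous plane source, C(x,t) = M/(n_e·A·√(4πDt)) · exp(−(x−vt)²/(4Dt)), with n_e·A the pore (flow) area.
Plume center vt = 0.0887 × 2260 = 200.462 m, so the well at 225 m is 24.538 m downgradient of the peak.
√(4πDt) = 71.30 m, giving peak height M/(n_e·A·√(4πDt)) = 125/(0.45 × 6.36 × 71.30) = 0.6126 kg/m³.
(x−vt)²/(4Dt) = (24.538)²/(4 × 0.179 × 2260) = 0.3721; exp(−0.3721) = 0.6893.
C = 0.6126 × 0.6893 = 0.422 kg/m³.

0.422 kg/m³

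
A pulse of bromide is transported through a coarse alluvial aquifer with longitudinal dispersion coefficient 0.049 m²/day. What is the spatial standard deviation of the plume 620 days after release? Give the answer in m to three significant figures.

7.79 m

Dispersive spreading gives a Gaussian with σ² = 2Dt; advection only shifts the center.
σ = √(2 × 0.049 × 620) = 7.79 m.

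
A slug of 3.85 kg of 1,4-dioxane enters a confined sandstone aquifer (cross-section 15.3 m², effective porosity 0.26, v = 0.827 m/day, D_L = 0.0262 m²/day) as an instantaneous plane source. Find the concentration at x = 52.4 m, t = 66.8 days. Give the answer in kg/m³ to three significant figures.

0.0650 kg/m³

For an instantaneous plane source, C(x,t) = M/(n_e·A·√(4πDt)) · exp(−(x−vt)²/(4Dt)), with n_e·A the pore (flow) area.
Plume center vt = 0.827 × 66.8 = 55.2436 m, so the well at 52.4 m is 2.8436 m upgradient of the peak.
√(4πDt) = 4.690 m, giving peak height M/(n_e·A·√(4πDt)) = 3.85/(0.26 × 15.3 × 4.690) = 0.2064 kg/m³.
(x−vt)²/(4Dt) = (-2.8436)²/(4 × 0.0262 × 66.8) = 1.155; exp(−1.155) = 0.3151.
C = 0.2064 × 0.3151 = 0.0650 kg/m³.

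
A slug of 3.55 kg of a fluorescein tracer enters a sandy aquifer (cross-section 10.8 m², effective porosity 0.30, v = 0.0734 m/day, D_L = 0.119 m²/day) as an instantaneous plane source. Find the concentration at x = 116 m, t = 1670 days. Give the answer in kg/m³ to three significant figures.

0.0208 kg/m³

For an instantaneous plane source, C(x,t) = M/(n_e·A·√(4πDt)) · exp(−(x−vt)²/(4Dt)), with n_e·A the pore (flow) area.
Plume center vt = 0.0734 × 1670 = 122.578 m, so the well at 116 m is 6.578 m upgradient of the peak.
√(4πDt) = 49.97 m, giving peak height M/(n_e·A·√(4πDt)) = 3.55/(0.30 × 10.8 × 49.97) = 0.02193 kg/m³.
(x−vt)²/(4Dt) = (-6.578)²/(4 × 0.119 × 1670) = 0.05443; exp(−0.05443) = 0.9470.
C = 0.02193 × 0.9470 = 0.0208 kg/m³.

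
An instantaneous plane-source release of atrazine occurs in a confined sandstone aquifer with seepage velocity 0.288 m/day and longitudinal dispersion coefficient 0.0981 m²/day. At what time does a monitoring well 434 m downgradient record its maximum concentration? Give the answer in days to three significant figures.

1510 days

For the 1D instantaneous-source solution, setting ∂C/∂t = 0 at fixed x gives v²t² + 2Dt − x² = 0, so t = (√(D² + v²x²) − D)/v².
√(D² + v²x²) = √(0.0981² + 0.288² × 434²) = 125.0; v² = 0.082944.
t = (125.0 − 0.0981)/0.082944 = 1510 days (vs. the pure-advection estimate x/v = 1510 d).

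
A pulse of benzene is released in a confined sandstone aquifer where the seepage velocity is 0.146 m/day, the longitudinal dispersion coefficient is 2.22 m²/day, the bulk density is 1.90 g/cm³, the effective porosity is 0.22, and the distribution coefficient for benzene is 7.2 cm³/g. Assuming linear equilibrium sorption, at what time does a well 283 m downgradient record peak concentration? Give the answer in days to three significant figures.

Retardation factor R = 1 + ρ_b·K_d/n = 1 + 1.90 × 7.2/0.22 = 63.18.
Sorption retards both mechanisms: v_R = v/R = 0.002311 m/day, D_R = D/R = 0.03514 m²/day.
Peak time from v_R²t² + 2D_R t − x² = 0: t = (√(D_R² + v_R²x²) − D_R)/v_R².
√(D_R² + v_R²x²) = √(0.03514² + 0.002311² × 283²) = 0.6550; v_R² = 5.341e-06.
t = (0.6550 − 0.03514)/5.341e-06 = 116000 days.

116000 days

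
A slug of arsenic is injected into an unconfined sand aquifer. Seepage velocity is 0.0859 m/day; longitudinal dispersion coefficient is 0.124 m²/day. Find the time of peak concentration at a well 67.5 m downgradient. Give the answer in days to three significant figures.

For the 1D instantaneous-source solution, setting ∂C/∂t = 0 at fixed x gives v²t² + 2Dt − x² = 0, so t = (√(D² + v²x²) − D)/v².
√(D² + v²x²) = √(0.124² + 0.0859² × 67.5²) = 5.800; v² = 0.00737881.
t = (5.800 − 0.124)/0.00737881 = 769 days (vs. the pure-advection estimate x/v = 786 d).

769 days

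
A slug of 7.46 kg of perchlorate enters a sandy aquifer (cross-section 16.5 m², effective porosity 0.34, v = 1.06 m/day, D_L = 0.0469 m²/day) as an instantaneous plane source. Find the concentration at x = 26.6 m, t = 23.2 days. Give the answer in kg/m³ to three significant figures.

0.142 kg/m³

For an instantaneous plane source, C(x,t) = M/(n_e·A·√(4πDt)) · exp(−(x−vt)²/(4Dt)), with n_e·A the pore (flow) area.
Plume center vt = 1.06 × 23.2 = 24.592 m, so the well at 26.6 m is 2.008 m downgradient of the peak.
√(4πDt) = 3.698 m, giving peak height M/(n_e·A·√(4πDt)) = 7.46/(0.34 × 16.5 × 3.698) = 0.3596 kg/m³.
(x−vt)²/(4Dt) = (2.008)²/(4 × 0.0469 × 23.2) = 0.9264; exp(−0.9264) = 0.3960.
C = 0.3596 × 0.3960 = 0.142 kg/m³.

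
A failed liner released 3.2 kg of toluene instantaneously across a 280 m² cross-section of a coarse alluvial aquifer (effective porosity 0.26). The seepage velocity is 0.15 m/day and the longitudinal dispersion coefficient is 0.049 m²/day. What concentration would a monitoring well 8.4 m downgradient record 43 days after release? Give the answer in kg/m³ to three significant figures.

For an instantaneous plane source, C(x,t) = M/(n_e·A·√(4πDt)) · exp(−(x−vt)²/(4Dt)), with n_e·A the pore (flow) area.
Plume center vt = 0.15 × 43 = 6.45 m, so the well at 8.4 m is 1.95 m downgradient of the peak.
√(4πDt) = 5.146 m, giving peak height M/(n_e·A·√(4πDt)) = 3.2/(0.26 × 280 × 5.146) = 0.008542 kg/m³.
(x−vt)²/(4Dt) = (1.95)²/(4 × 0.049 × 43) = 0.4512; exp(−0.4512) = 0.6369.
C = 0.008542 × 0.6369 = 0.00544 kg/m³.

0.00544 kg/m³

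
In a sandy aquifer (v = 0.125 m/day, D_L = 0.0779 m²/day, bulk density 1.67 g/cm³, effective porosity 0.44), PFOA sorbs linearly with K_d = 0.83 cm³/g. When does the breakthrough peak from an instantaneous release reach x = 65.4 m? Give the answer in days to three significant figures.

2150 days

Retardation factor R = 1 + ρ_b·K_d/n = 1 + 1.67 × 0.83/0.44 = 4.150.
Sorption retards both mechanisms: v_R = v/R = 0.03012 m/day, D_R = D/R = 0.01877 m²/day.
Peak time from v_R²t² + 2D_R t − x² = 0: t = (√(D_R² + v_R²x²) − D_R)/v_R².
√(D_R² + v_R²x²) = √(0.01877² + 0.03012² × 65.4²) = 1.970; v_R² = 0.0009072.
t = (1.970 − 0.01877)/0.0009072 = 2150 days.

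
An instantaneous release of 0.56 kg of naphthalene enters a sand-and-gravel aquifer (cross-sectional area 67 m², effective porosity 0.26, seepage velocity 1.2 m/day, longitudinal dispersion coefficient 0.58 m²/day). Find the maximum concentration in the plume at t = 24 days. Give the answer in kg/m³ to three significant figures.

The peak of an instantaneous 1D plume sits at x = vt; there the Gaussian factor is 1 and C_max = M/(n_e·A·√(4πDt)), where n_e·A is the pore area the mass is dissolved in.
√(4πDt) = √(4π × 0.58 × 24) = 13.23 m, so C_max = 0.56/(0.26 × 67 × 13.23) = 0.00243 kg/m³.

0.00243 kg/m³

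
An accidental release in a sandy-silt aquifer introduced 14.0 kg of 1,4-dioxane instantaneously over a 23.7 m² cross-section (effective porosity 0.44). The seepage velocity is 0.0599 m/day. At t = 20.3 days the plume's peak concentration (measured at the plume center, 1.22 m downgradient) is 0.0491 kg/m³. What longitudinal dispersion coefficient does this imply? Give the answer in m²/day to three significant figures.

2.93 m²/day

At the plume center C_max = M/(n_e·A·√(4πDt)), so D = M²/(4πt·(n_e·A·C_max)²).
n_e·A·C_max = 0.44 × 23.7 × 0.0491 = 0.5120 kg/m.
D = 14.0²/(4π × 20.3 × 0.5120²) = 2.93 m²/day.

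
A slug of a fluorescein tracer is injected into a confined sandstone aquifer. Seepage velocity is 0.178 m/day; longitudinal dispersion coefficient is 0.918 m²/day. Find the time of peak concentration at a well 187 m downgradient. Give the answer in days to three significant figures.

1020 days

For the 1D instantaneous-source solution, setting ∂C/∂t = 0 at fixed x gives v²t² + 2Dt − x² = 0, so t = (√(D² + v²x²) − D)/v².
√(D² + v²x²) = √(0.918² + 0.178² × 187²) = 33.30; v² = 0.031684.
t = (33.30 − 0.918)/0.031684 = 1020 days (vs. the pure-advection estimate x/v = 1050 d).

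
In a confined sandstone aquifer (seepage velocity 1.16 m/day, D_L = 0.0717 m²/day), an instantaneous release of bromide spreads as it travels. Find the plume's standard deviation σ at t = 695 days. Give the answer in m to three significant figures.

Dispersive spreading gives a Gaussian with σ² = 2Dt; advection only shifts the center.
σ = √(2 × 0.0717 × 695) = 9.98 m.

9.98 m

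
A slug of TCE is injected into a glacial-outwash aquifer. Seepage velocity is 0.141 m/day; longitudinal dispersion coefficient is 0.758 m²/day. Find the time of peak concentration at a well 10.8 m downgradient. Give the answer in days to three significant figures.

47.4 days

For the 1D instantaneous-source solution, setting ∂C/∂t = 0 at fixed x gives v²t² + 2Dt − x² = 0, so t = (√(D² + v²x²) − D)/v².
√(D² + v²x²) = √(0.758² + 0.141² × 10.8²) = 1.701; v² = 0.019881.
t = (1.701 − 0.758)/0.019881 = 47.4 days (vs. the pure-advection estimate x/v = 76.6 d).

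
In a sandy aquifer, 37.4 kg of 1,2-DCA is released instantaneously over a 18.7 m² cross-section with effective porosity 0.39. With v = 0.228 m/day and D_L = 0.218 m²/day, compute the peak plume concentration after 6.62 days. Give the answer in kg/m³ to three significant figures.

The peak of an instantaneous 1D plume sits at x = vt; there the Gaussian factor is 1 and C_max = M/(n_e·A·√(4πDt)), where n_e·A is the pore area the mass is dissolved in.
√(4πDt) = √(4π × 0.218 × 6.62) = 4.259 m, so C_max = 37.4/(0.39 × 18.7 × 4.259) = 1.20 kg/m³.

1.20 kg/m³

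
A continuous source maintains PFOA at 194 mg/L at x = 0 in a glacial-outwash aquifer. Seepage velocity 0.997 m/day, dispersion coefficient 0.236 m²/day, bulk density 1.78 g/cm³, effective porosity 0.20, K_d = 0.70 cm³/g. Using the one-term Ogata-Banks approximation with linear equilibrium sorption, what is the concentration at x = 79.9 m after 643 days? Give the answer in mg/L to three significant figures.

Retardation factor R = 1 + ρ_b·K_d/n = 1 + 1.78 × 0.70/0.20 = 7.230.
Sorption retards both mechanisms: v_R = v/R = 0.1379 m/day, D_R = D/R = 0.03264 m²/day.
v_R·t = 0.1379 × 643 = 88.6697 m; 2√(D_R t) = 9.162 m; argument = (79.9 − 88.6697)/9.162 = -0.9572.
C = C₀ × ½·erfc(-0.9572) = 194 × 0.9121 = 177 mg/L.

177 mg/L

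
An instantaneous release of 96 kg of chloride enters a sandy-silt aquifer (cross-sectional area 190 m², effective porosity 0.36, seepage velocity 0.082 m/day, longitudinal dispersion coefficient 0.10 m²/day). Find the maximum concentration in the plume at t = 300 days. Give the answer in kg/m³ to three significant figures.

0.0723 kg/m³

The peak of an instantaneous 1D plume sits at x = vt; there the Gaussian factor is 1 and C_max = M/(n_e·A·√(4πDt)), where n_e·A is the pore area the mass is dissolved in.
√(4πDt) = √(4π × 0.10 × 300) = 19.42 m, so C_max = 96/(0.36 × 190 × 19.42) = 0.0723 kg/m³.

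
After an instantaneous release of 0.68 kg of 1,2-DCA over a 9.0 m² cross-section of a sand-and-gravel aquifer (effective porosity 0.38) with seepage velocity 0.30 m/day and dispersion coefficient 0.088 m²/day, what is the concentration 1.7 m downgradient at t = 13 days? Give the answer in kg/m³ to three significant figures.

For an instantaneous plane source, C(x,t) = M/(n_e·A·√(4πDt)) · exp(−(x−vt)²/(4Dt)), with n_e·A the pore (flow) area.
Plume center vt = 0.30 × 13 = 3.9 m, so the well at 1.7 m is 2.2 m upgradient of the peak.
√(4πDt) = 3.792 m, giving peak height M/(n_e·A·√(4πDt)) = 0.68/(0.38 × 9.0 × 3.792) = 0.05243 kg/m³.
(x−vt)²/(4Dt) = (-2.2)²/(4 × 0.088 × 13) = 1.058; exp(−1.058) = 0.3471.
C = 0.05243 × 0.3471 = 0.0182 kg/m³.

0.0182 kg/m³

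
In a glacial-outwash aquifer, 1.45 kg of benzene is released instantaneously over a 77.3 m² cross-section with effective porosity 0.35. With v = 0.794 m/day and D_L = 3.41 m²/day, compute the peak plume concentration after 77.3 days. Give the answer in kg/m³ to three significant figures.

The peak of an instantaneous 1D plume sits at x = vt; there the Gaussian factor is 1 and C_max = M/(n_e·A·√(4πDt)), where n_e·A is the pore area the mass is dissolved in.
√(4πDt) = √(4π × 3.41 × 77.3) = 57.55 m, so C_max = 1.45/(0.35 × 77.3 × 57.55) = 0.000931 kg/m³.

0.000931 kg/m³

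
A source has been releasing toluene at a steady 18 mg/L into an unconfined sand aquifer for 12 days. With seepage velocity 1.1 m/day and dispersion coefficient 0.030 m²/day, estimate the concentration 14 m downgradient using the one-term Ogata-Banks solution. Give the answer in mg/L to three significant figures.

3.11 mg/L

For a continuous step input, C/C₀ ≈ ½·erfc((x−vt)/(2√(Dt))).
vt = 1.1 × 12 = 13.2 m and 2√(Dt) = 2√(0.030 × 12) = 1.200 m.
Argument (x−vt)/(2√(Dt)) = (14 − 13.2)/1.200 = 0.6667; ½·erfc(0.6667) = 0.1729.
C = 18 × 0.1729 = 3.11 mg/L.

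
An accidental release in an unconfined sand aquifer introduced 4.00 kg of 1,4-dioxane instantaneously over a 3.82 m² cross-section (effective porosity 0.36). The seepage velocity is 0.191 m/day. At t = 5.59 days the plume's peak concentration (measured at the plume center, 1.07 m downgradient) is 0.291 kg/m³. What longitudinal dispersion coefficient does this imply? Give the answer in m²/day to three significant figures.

1.42 m²/day

At the plume center C_max = M/(n_e·A·√(4πDt)), so D = M²/(4πt·(n_e·A·C_max)²).
n_e·A·C_max = 0.36 × 3.82 × 0.291 = 0.4002 kg/m.
D = 4.00²/(4π × 5.59 × 0.4002²) = 1.42 m²/day.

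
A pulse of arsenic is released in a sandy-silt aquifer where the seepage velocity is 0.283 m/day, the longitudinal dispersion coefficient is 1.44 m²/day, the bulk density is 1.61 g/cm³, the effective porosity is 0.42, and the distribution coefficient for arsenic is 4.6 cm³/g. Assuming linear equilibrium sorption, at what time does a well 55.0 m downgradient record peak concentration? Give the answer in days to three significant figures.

Retardation factor R = 1 + ρ_b·K_d/n = 1 + 1.61 × 4.6/0.42 = 18.63.
Sorption retards both mechanisms: v_R = v/R = 0.01519 m/day, D_R = D/R = 0.07729 m²/day.
Peak time from v_R²t² + 2D_R t − x² = 0: t = (√(D_R² + v_R²x²) − D_R)/v_R².
√(D_R² + v_R²x²) = √(0.07729² + 0.01519² × 55.0²) = 0.8390; v_R² = 0.0002307.
t = (0.8390 − 0.07729)/0.0002307 = 3300 days.

3300 days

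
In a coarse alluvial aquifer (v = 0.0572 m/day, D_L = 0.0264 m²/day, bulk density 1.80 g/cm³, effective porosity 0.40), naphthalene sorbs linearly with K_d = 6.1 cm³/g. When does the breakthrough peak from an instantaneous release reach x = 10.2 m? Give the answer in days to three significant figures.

Retardation factor R = 1 + ρ_b·K_d/n = 1 + 1.80 × 6.1/0.40 = 28.45.
Sorption retards both mechanisms: v_R = v/R = 0.002011 m/day, D_R = D/R = 0.0009279 m²/day.
Peak time from v_R²t² + 2D_R t − x² = 0: t = (√(D_R² + v_R²x²) − D_R)/v_R².
√(D_R² + v_R²x²) = √(0.0009279² + 0.002011² × 10.2²) = 0.02053; v_R² = 4.044e-06.
t = (0.02053 − 0.0009279)/4.044e-06 = 4850 days.

4850 days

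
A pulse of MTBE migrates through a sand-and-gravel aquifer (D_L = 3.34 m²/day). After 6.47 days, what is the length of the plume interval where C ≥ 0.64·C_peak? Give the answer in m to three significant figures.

The plume is Gaussian with σ = √(2Dt) = √(2 × 3.34 × 6.47) = 6.574 m.
C/C_peak = exp(−Δx²/(2σ²)) = 0.64 ⇒ Δx = σ·√(−2 ln 0.64) = 6.574 × 0.9448 = 6.211 m.
Width = 2Δx = 12.4 m.

12.4 m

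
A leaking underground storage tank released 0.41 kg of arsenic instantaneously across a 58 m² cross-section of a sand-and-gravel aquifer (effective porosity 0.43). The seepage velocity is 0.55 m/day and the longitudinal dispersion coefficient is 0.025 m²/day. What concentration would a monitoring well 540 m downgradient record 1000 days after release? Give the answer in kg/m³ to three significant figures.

For an instantaneous plane source, C(x,t) = M/(n_e·A·√(4πDt)) · exp(−(x−vt)²/(4Dt)), with n_e·A the pore (flow) area.
Plume center vt = 0.55 × 1000 = 550 m, so the well at 540 m is 10 m upgradient of the peak.
√(4πDt) = 17.72 m, giving peak height M/(n_e·A·√(4πDt)) = 0.41/(0.43 × 58 × 17.72) = 0.0009277 kg/m³.
(x−vt)²/(4Dt) = (-10)²/(4 × 0.025 × 1000) = 1.000; exp(−1.000) = 0.3679.
C = 0.0009277 × 0.3679 = 0.000341 kg/m³.

0.000341 kg/m³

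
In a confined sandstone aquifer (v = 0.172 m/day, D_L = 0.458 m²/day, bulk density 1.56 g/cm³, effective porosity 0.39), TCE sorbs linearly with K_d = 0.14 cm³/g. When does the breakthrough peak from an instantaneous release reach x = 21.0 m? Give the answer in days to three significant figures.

168 days

Retardation factor R = 1 + ρ_b·K_d/n = 1 + 1.56 × 0.14/0.39 = 1.560.
Sorption retards both mechanisms: v_R = v/R = 0.1103 m/day, D_R = D/R = 0.2936 m²/day.
Peak time from v_R²t² + 2D_R t − x² = 0: t = (√(D_R² + v_R²x²) − D_R)/v_R².
√(D_R² + v_R²x²) = √(0.2936² + 0.1103² × 21.0²) = 2.335; v_R² = 0.01217.
t = (2.335 − 0.2936)/0.01217 = 168 days.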